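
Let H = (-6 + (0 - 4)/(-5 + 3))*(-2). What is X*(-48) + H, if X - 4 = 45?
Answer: -2344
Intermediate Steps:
X = 49 (X = 4 + 45 = 49)
H = 8 (H = (-6 - 4/(-2))*(-2) = (-6 - 4*(-1/2))*(-2) = (-6 + 2)*(-2) = -4*(-2) = 8)
X*(-48) + H = 49*(-48) + 8 = -2352 + 8 = -2344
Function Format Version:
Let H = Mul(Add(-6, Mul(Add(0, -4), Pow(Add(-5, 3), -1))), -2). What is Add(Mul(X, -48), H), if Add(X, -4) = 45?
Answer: -2344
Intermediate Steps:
X = 49 (X = Add(4, 45) = 49)
H = 8 (H = Mul(Add(-6, Mul(-4, Pow(-2, -1))), -2) = Mul(Add(-6, Mul(-4, Rational(-1, 2))), -2) = Mul(Add(-6, 2), -2) = Mul(-4, -2) = 8)
Add(Mul(X, -48), H) = Add(Mul(49, -48), 8) = Add(-2352, 8) = -2344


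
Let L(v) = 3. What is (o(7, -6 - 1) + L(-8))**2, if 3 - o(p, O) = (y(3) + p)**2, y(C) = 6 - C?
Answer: 8836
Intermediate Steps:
o(p, O) = 3 - (3 + p)**2 (o(p, O) = 3 - ((6 - 1*3) + p)**2 = 3 - ((6 - 3) + p)**2 = 3 - (3 + p)**2)
(o(7, -6 - 1) + L(-8))**2 = ((3 - (3 + 7)**2) + 3)**2 = ((3 - 1*10**2) + 3)**2 = ((3 - 1*100) + 3)**2 = ((3 - 100) + 3)**2 = (-97 + 3)**2 = (-94)**2 = 8836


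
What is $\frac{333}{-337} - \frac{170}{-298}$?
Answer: $- \frac{20972}{50213} \approx -0.41766$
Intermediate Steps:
$\frac{333}{-337} - \frac{170}{-298} = 333 \left(- \frac{1}{337}\right) - - \frac{85}{149} = - \frac{333}{337} + \frac{85}{149} = - \frac{20972}{50213}$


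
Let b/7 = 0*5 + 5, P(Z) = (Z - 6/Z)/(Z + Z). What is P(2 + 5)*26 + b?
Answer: 2274/49 ≈ 46.408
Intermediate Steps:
P(Z) = (Z - 6/Z)/(2*Z) (P(Z) = (Z - 6/Z)/((2*Z)) = (Z - 6/Z)*(1/(2*Z)) = (Z - 6/Z)/(2*Z))
b = 35 (b = 7*(0*5 + 5) = 7*(0 + 5) = 7*5 = 35)
P(2 + 5)*26 + b = (1/2 - 3/(2 + 5)**2)*26 + 35 = (1/2 - 3/7**2)*26 + 35 = (1/2 - 3*1/49)*26 + 35 = (1/2 - 3/49)*26 + 35 = (43/98)*26 + 35 = 559/49 + 35 = 2274/49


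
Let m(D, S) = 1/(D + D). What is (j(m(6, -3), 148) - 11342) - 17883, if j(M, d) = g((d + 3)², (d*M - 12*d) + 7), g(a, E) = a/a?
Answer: -29224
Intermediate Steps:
m(D, S) = 1/(2*D)
g(a, E) = 1
j(M, d) = 1
(j(m(6, -3), 148) - 11342) - 17883 = (1 - 11342) - 17883 = -11341 - 17883 = -29224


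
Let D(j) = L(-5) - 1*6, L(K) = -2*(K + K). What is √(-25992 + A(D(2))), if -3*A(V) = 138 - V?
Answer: 10*I*√2343/3 ≈ 161.35*I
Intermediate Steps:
L(K) = -4*K
D(j) = 14 (D(j) = -4*(-5) - 1*6 = 20 - 6 = 14)
A(V) = -46 + V/3 (A(V) = -(138 - V)/3 = -46 + V/3)
√(-25992 + A(D(2))) = √(-25992 + (-46 + (⅓)*14)) = √(-25992 + (-46 + 14/3)) = √(-25992 - 124/3) = √(-78100/3) = 10*I*√2343/3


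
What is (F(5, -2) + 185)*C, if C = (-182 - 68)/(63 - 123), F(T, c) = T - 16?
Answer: 725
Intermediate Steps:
F(T, c) = -16 + T
C = 25/6 (C = -250/(-60) = -250*(-1/60) = 25/6 ≈ 4.1667)
(F(5, -2) + 185)*C = ((-16 + 5) + 185)*(25/6) = (-11 + 185)*(25/6) = 174*(25/6) = 725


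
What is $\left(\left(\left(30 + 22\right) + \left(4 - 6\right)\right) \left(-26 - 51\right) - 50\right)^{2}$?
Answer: $15210000$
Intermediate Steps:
$\left(\left(\left(30 + 22\right) + \left(4 - 6\right)\right) \left(-26 - 51\right) - 50\right)^{2} = \left(\left(52 - 2\right) \left(-77\right) - 50\right)^{2} = \left(50 \left(-77\right) - 50\right)^{2} = \left(-3850 - 50\right)^{2} = \left(-3900\right)^{2} = 15210000$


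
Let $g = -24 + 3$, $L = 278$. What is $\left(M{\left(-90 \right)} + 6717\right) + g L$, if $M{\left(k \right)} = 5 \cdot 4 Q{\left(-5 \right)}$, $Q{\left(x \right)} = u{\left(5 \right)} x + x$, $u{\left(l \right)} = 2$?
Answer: $579$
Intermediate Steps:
$g = -21$
$Q{\left(x \right)} = 3 x$ ($Q{\left(x \right)} = 2 x + x = 3 x$)
$M{\left(k \right)} = -300$ ($M{\left(k \right)} = 5 \cdot 4 \cdot 3 \left(-5\right) = 20 \left(-15\right) = -300$)
$\left(M{\left(-90 \right)} + 6717\right) + g L = \left(-300 + 6717\right) - 5838 = 6417 - 5838 = 579$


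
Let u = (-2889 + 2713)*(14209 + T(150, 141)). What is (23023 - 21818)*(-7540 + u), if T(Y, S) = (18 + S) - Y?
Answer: -3024439140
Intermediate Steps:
T(Y, S) = 18 + S - Y
u = -2502368 (u = (-2889 + 2713)*(14209 + (18 + 141 - 1*150)) = -176*(14209 + (18 + 141 - 150)) = -176*(14209 + 9) = -176*14218 = -2502368)
(23023 - 21818)*(-7540 + u) = (23023 - 21818)*(-7540 - 2502368) = 1205*(-2509908) = -3024439140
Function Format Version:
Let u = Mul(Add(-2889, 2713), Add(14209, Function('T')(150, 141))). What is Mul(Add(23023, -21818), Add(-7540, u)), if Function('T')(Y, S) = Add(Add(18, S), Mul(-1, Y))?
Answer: -3024439140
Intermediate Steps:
Function('T')(Y, S) = Add(18, S, Mul(-1, Y))
u = -2502368 (u = Mul(Add(-2889, 2713), Add(14209, Add(18, 141, Mul(-1, 150)))) = Mul(-176, Add(14209, Add(18, 141, -150))) = Mul(-176, Add(14209, 9)) = Mul(-176, 14218) = -2502368)
Mul(Add(23023, -21818), Add(-7540, u)) = Mul(Add(23023, -21818), Add(-7540, -2502368)) = Mul(1205, -2509908) = -3024439140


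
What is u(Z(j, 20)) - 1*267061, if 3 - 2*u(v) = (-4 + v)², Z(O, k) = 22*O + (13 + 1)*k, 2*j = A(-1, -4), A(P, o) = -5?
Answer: -291480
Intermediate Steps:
j = -5/2 (j = (½)*(-5) = -5/2 ≈ -2.5000)
Z(O, k) = 14*k + 22*O (Z(O, k) = 22*O + 14*k = 14*k + 22*O)
u(v) = 3/2 - (-4 + v)²/2
u(Z(j, 20)) - 1*267061 = (3/2 - (-4 + (14*20 + 22*(-5/2)))²/2) - 1*267061 = (3/2 - (-4 + (280 - 55))²/2) - 267061 = (3/2 - (-4 + 225)²/2) - 267061 = (3/2 - ½*221²) - 267061 = (3/2 - ½*48841) - 267061 = (3/2 - 48841/2) - 267061 = -24419 - 267061 = -291480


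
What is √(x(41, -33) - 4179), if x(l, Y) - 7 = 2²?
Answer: 2*I*√1042 ≈ 64.56*I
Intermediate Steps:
x(l, Y) = 11 (x(l, Y) = 7 + 2² = 7 + 4 = 11)
√(x(41, -33) - 4179) = √(11 - 4179) = √(-4168) = 2*I*√1042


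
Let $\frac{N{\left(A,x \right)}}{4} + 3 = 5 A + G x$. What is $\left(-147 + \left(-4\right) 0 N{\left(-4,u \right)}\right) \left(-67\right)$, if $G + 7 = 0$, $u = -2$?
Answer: $9849$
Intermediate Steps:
$G = -7$ ($G = -7 + 0 = -7$)
$N{\left(A,x \right)} = -12 - 28 x + 20 A$ ($N{\left(A,x \right)} = -12 + 4 \left(5 A - 7 x\right) = -12 + 4 \left(- 7 x + 5 A\right) = -12 + \left(- 28 x + 20 A\right) = -12 - 28 x + 20 A$)
$\left(-147 + \left(-4\right) 0 N{\left(-4,u \right)}\right) \left(-67\right) = \left(-147 + \left(-4\right) 0 \left(-12 - -56 + 20 \left(-4\right)\right)\right) \left(-67\right) = \left(-147 + 0 \left(-12 + 56 - 80\right)\right) \left(-67\right) = \left(-147 + 0 \left(-36\right)\right) \left(-67\right) = \left(-147 + 0\right) \left(-67\right) = \left(-147\right) \left(-67\right) = 9849$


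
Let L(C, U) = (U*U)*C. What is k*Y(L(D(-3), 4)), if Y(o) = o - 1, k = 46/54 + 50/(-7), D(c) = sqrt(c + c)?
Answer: 1189/189 - 19024*I*sqrt(6)/189 ≈ 6.291 - 246.56*I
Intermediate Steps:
D(c) = sqrt(2)*sqrt(c) (D(c) = sqrt(2*c) = sqrt(2)*sqrt(c))
k = -1189/189 (k = 46*(1/54) + 50*(-1/7) = 23/27 - 50/7 = -1189/189 ≈ -6.2910)
L(C, U) = C*U**2 (L(C, U) = U**2*C = C*U**2)
Y(o) = -1 + o
k*Y(L(D(-3), 4)) = -1189*(-1 + (sqrt(2)*sqrt(-3))*4**2)/189 = -1189*(-1 + (sqrt(2)*(I*sqrt(3)))*16)/189 = -1189*(-1 + (I*sqrt(6))*16)/189 = -1189*(-1 + 16*I*sqrt(6))/189 = 1189/189 - 19024*I*sqrt(6)/189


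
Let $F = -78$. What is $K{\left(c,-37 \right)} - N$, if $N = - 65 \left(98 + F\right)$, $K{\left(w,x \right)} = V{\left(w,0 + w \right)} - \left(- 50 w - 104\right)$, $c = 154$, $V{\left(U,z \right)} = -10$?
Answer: $9094$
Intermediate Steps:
$K{\left(w,x \right)} = 94 + 50 w$ ($K{\left(w,x \right)} = -10 - \left(- 50 w - 104\right) = -10 - \left(-104 - 50 w\right) = -10 + \left(104 + 50 w\right) = 94 + 50 w$)
$N = -1300$ ($N = - 65 \left(98 - 78\right) = \left(-65\right) 20 = -1300$)
$K{\left(c,-37 \right)} - N = \left(94 + 50 \cdot 154\right) - -1300 = \left(94 + 7700\right) + 1300 = 7794 + 1300 = 9094$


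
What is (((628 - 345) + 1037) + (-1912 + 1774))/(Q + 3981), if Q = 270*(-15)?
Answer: -394/23 ≈ -17.130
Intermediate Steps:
Q = -4050
(((628 - 345) + 1037) + (-1912 + 1774))/(Q + 3981) = (((628 - 345) + 1037) + (-1912 + 1774))/(-4050 + 3981) = ((283 + 1037) - 138)/(-69) = (1320 - 138)*(-1/69) = 1182*(-1/69) = -394/23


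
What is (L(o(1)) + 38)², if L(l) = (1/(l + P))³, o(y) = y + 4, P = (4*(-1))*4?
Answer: 2558032929/1771561 ≈ 1443.9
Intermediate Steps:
P = -16 (P = -4*4 = -16)
o(y) = 4 + y
L(l) = (-16 + l)⁻³ (L(l) = (1/(l - 16))³ = (1/(-16 + l))³ = (-16 + l)⁻³)
(L(o(1)) + 38)² = ((-16 + (4 + 1))⁻³ + 38)² = ((-16 + 5)⁻³ + 38)² = ((-11)⁻³ + 38)² = (-1/1331 + 38)² = (50577/1331)² = 2558032929/1771561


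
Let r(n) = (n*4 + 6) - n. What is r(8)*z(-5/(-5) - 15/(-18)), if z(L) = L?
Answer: 55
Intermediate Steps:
r(n) = 6 + 3*n (r(n) = (4*n + 6) - n = (6 + 4*n) - n = 6 + 3*n)
r(8)*z(-5/(-5) - 15/(-18)) = (6 + 3*8)*(-5/(-5) - 15/(-18)) = (6 + 24)*(-5*(-1/5) - 15*(-1/18)) = 30*(1 + 5/6) = 30*(11/6) = 55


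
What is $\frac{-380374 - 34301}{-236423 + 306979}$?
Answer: $- \frac{414675}{70556} \approx -5.8772$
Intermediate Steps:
$\frac{-380374 - 34301}{-236423 + 306979} = - \frac{414675}{70556}$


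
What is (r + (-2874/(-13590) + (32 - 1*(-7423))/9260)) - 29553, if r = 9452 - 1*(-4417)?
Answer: -65786665297/4194780 ≈ -15683.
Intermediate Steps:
r = 13869 (r = 9452 + 4417 = 13869)
(r + (-2874/(-13590) + (32 - 1*(-7423))/9260)) - 29553 = (13869 + (-2874/(-13590) + (32 - 1*(-7423))/9260)) - 29553 = (13869 + (-2874*(-1/13590) + (32 + 7423)*(1/9260))) - 29553 = (13869 + (479/2265 + 7455*(1/9260))) - 29553 = (13869 + (479/2265 + 1491/1852)) - 29553 = (13869 + 4264223/4194780) - 29553 = 58181668043/4194780 - 29553 = -65786665297/4194780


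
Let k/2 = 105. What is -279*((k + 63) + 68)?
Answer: -95139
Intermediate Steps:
k = 210 (k = 2*105 = 210)
-279*((k + 63) + 68) = -279*((210 + 63) + 68) = -279*(273 + 68) = -279*341 = -95139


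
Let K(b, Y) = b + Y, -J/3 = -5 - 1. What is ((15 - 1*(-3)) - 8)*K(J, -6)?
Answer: 120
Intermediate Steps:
J = 18 (J = -3*(-5 - 1) = -3*(-6) = 18)
K(b, Y) = Y + b
((15 - 1*(-3)) - 8)*K(J, -6) = ((15 - 1*(-3)) - 8)*(-6 + 18) = ((15 + 3) - 8)*12 = (18 - 8)*12 = 10*12 = 120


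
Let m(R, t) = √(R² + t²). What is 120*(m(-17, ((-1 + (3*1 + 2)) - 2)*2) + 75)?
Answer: 9000 + 120*√305 ≈ 11096.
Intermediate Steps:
120*(m(-17, ((-1 + (3*1 + 2)) - 2)*2) + 75) = 120*(√((-17)² + (((-1 + (3*1 + 2)) - 2)*2)²) + 75) = 120*(√(289 + (((-1 + (3 + 2)) - 2)*2)²) + 75) = 120*(√(289 + (((-1 + 5) - 2)*2)²) + 75) = 120*(√(289 + ((4 - 2)*2)²) + 75) = 120*(√(289 + (2*2)²) + 75) = 120*(√(289 + 4²) + 75) = 120*(√(289 + 16) + 75) = 120*(√305 + 75) = 120*(75 + √305) = 9000 + 120*√305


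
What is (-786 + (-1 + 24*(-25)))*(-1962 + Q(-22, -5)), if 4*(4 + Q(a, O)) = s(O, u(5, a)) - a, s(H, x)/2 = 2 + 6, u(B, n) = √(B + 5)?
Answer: 5427331/2 ≈ 2.7137e+6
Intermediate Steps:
u(B, n) = √(5 + B)
s(H, x) = 16 (s(H, x) = 2*(2 + 6) = 2*8 = 16)
Q(a, O) = -a/4 (Q(a, O) = -4 + (16 - a)/4 = -4 + (4 - a/4) = -a/4)
(-786 + (-1 + 24*(-25)))*(-1962 + Q(-22, -5)) = (-786 + (-1 + 24*(-25)))*(-1962 - ¼*(-22)) = (-786 + (-1 - 600))*(-1962 + 11/2) = (-786 - 601)*(-3913/2) = -1387*(-3913/2) = 5427331/2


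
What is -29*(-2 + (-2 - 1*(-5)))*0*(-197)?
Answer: 0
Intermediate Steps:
-29*(-2 + (-2 - 1*(-5)))*0*(-197) = -29*(-2 + (-2 + 5))*0*(-197) = -29*(-2 + 3)*0*(-197) = -29*0*(-197) = 0*(-197) = 0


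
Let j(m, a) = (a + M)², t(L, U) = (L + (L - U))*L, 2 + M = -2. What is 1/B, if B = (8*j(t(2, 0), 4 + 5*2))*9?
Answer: 1/7200 ≈ 0.00013889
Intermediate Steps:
M = -4 (M = -2 - 2 = -4)
t(L, U) = L*(-U + 2*L) (t(L, U) = (-U + 2*L)*L = L*(-U + 2*L))
j(m, a) = (-4 + a)² (j(m, a) = (a - 4)² = (-4 + a)²)
B = 7200 (B = (8*(-4 + (4 + 5*2))²)*9 = (8*(-4 + (4 + 10))²)*9 = (8*(-4 + 14)²)*9 = (8*10²)*9 = (8*100)*9 = 800*9 = 7200)
1/B = 1/7200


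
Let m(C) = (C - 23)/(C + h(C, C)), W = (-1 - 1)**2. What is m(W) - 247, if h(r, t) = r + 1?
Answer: -2242/9 ≈ -249.11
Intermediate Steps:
h(r, t) = 1 + r
W = 4 (W = (-2)**2 = 4)
m(C) = (-23 + C)/(1 + 2*C) (m(C) = (C - 23)/(C + (1 + C)) = (-23 + C)/(1 + 2*C))
m(W) - 247 = (-23 + 4)/(1 + 2*4) - 247 = -19/(1 + 8) - 247 = -19/9 - 247 = -2242/9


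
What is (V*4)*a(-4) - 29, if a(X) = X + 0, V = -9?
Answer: 115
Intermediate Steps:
a(X) = X
(V*4)*a(-4) - 29 = -9*4*(-4) - 29 = -36*(-4) - 29 = 144 - 29 = 115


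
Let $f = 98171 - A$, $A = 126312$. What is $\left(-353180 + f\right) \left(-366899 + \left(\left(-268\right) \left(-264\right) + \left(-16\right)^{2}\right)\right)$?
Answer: $112829452011$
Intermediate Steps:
$f = -28141$ ($f = 98171 - 126312 = -28141$)
$\left(-353180 + f\right) \left(-366899 + \left(\left(-268\right) \left(-264\right) + \left(-16\right)^{2}\right)\right) = \left(-353180 - 28141\right) \left(-366899 + \left(\left(-268\right) \left(-264\right) + \left(-16\right)^{2}\right)\right) = - 381321 \left(-366899 + \left(70752 + 256\right)\right) = - 381321 \left(-366899 + 71008\right) = \left(-381321\right) \left(-295891\right) = 112829452011$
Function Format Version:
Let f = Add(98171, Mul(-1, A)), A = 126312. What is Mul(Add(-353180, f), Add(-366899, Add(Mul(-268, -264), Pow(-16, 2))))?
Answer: 112829452011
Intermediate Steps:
f = -28141 (f = Add(98171, Mul(-1, 126312)) = Add(98171, -126312) = -28141)
Mul(Add(-353180, f), Add(-366899, Add(Mul(-268, -264), Pow(-16, 2)))) = Mul(Add(-353180, -28141), Add(-366899, Add(Mul(-268, -264), Pow(-16, 2)))) = Mul(-381321, Add(-366899, Add(70752, 256))) = Mul(-381321, Add(-366899, 71008)) = Mul(-381321, -295891) = 112829452011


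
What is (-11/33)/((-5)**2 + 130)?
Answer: -1/465 ≈ -0.0021505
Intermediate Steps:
(-11/33)/((-5)**2 + 130) = (-11*1/33)/(25 + 130) = -1/3/155 = (1/155)*(-1/3) = -1/465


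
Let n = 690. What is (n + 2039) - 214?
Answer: 2515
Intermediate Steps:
(n + 2039) - 214 = (690 + 2039) - 214 = 2729 - 214 = 2515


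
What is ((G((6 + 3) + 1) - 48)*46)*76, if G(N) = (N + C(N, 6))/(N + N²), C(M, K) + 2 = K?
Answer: -9204968/55 ≈ -1.6736e+5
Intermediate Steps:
C(M, K) = -2 + K
G(N) = (4 + N)/(N + N²) (G(N) = (N + (-2 + 6))/(N + N²) = (N + 4)/(N + N²) = (4 + N)/(N + N²))
((G((6 + 3) + 1) - 48)*46)*76 = (((4 + ((6 + 3) + 1))/(((6 + 3) + 1)*(1 + ((6 + 3) + 1))) - 48)*46)*76 = (((4 + (9 + 1))/((9 + 1)*(1 + (9 + 1))) - 48)*46)*76 = (((4 + 10)/(10*(1 + 10)) - 48)*46)*76 = (((⅒)*14/11 - 48)*46)*76 = (((⅒)*(1/11)*14 - 48)*46)*76 = ((7/55 - 48)*46)*76 = -2633/55*46*76 = -121118/55*76 = -9204968/55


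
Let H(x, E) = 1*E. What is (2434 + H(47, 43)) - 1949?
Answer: 528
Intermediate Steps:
H(x, E) = E
(2434 + H(47, 43)) - 1949 = (2434 + 43) - 1949 = 2477 - 1949 = 528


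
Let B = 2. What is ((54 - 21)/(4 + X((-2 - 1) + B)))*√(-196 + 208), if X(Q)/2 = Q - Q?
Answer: 33*√3/2 ≈ 28.579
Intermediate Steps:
X(Q) = 0 (X(Q) = 2*(Q - Q) = 2*0 = 0)
((54 - 21)/(4 + X((-2 - 1) + B)))*√(-196 + 208) = ((54 - 21)/(4 + 0))*√(-196 + 208) = (33/4)*√12 = (33*(¼))*(2*√3) = 33*(2*√3)/4 = 33*√3/2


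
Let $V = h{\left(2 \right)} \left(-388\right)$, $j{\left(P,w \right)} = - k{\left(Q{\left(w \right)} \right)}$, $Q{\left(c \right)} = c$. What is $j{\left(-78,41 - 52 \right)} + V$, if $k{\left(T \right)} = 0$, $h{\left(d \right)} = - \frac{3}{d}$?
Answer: $582$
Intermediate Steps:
$j{\left(P,w \right)} = 0$ ($j{\left(P,w \right)} = \left(-1\right) 0 = 0$)
$V = 582$ ($V = - \frac{3}{2} \left(-388\right) = \left(-3\right) \frac{1}{2} \left(-388\right) = \left(- \frac{3}{2}\right) \left(-388\right) = 582$)
$j{\left(-78,41 - 52 \right)} + V = 0 + 582 = 582$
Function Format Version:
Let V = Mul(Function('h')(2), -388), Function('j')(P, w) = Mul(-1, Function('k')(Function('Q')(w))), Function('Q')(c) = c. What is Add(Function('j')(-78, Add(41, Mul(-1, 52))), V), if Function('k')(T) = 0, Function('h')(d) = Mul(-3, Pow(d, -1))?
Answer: 582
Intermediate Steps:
Function('j')(P, w) = 0 (Function('j')(P, w) = Mul(-1, 0) = 0)
V = 582 (V = Mul(Mul(-3, Pow(2, -1)), -388) = Mul(Mul(-3, Rational(1, 2)), -388) = Mul(Rational(-3, 2), -388) = 582)
Add(Function('j')(-78, Add(41, Mul(-1, 52))), V) = Add(0, 582) = 582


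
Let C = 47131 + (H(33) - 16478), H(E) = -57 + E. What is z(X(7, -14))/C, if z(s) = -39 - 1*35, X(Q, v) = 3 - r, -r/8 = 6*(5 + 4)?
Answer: -74/30629 ≈ -0.0024160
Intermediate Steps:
r = -432 (r = -48*(5 + 4) = -48*9 = -8*54 = -432)
X(Q, v) = 435 (X(Q, v) = 3 - 1*(-432) = 3 + 432 = 435)
C = 30629 (C = 47131 + ((-57 + 33) - 16478) = 47131 + (-24 - 16478) = 47131 - 16502 = 30629)
z(s) = -74 (z(s) = -39 - 35 = -74)
z(X(7, -14))/C = -74/30629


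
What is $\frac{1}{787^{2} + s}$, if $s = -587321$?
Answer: $\frac{1}{32048} \approx 3.1203 \cdot 10^{-5}$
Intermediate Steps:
$\frac{1}{787^{2} + s} = \frac{1}{787^{2} - 587321} = \frac{1}{619369 - 587321} = \frac{1}{32048}$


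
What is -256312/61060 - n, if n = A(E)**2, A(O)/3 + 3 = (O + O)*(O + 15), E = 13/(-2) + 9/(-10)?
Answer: -229022457563/1908125 ≈ -1.2002e+5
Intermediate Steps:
E = -37/5 (E = 13*(-1/2) + 9*(-1/10) = -13/2 - 9/10 = -37/5 ≈ -7.4000)
A(O) = -9 + 6*O*(15 + O) (A(O) = -9 + 3*((O + O)*(O + 15)) = -9 + 3*((2*O)*(15 + O)) = -9 + 3*(2*O*(15 + O)) = -9 + 6*O*(15 + O))
n = 75012921/625 (n = (-9 + 6*(-37/5)**2 + 90*(-37/5))**2 = (-9 + 6*(1369/25) - 666)**2 = (-9 + 8214/25 - 666)**2 = (-8661/25)**2 = 75012921/625 ≈ 1.2002e+5)
-256312/61060 - n = -256312/61060 - 1*75012921/625 = -256312*1/61060 - 75012921/625 = -64078/15265 - 75012921/625 = -229022457563/1908125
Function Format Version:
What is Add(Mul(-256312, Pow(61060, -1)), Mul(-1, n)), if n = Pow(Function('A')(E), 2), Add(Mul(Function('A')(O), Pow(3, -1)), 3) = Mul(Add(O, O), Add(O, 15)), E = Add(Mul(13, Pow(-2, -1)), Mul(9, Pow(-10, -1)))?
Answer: Rational(-229022457563, 1908125) ≈ -1.2002e+5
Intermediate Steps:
E = Rational(-37, 5) (E = Add(Mul(13, Rational(-1, 2)), Mul(9, Rational(-1, 10))) = Add(Rational(-13, 2), Rational(-9, 10)) = Rational(-37, 5) ≈ -7.4000)
Function('A')(O) = Add(-9, Mul(6, O, Add(15, O))) (Function('A')(O) = Add(-9, Mul(3, Mul(Add(O, O), Add(O, 15)))) = Add(-9, Mul(3, Mul(Mul(2, O), Add(15, O)))) = Add(-9, Mul(3, Mul(2, O, Add(15, O)))) = Add(-9, Mul(6, O, Add(15, O))))
n = Rational(75012921, 625) (n = Pow(Add(-9, Mul(6, Pow(Rational(-37, 5), 2)), Mul(90, Rational(-37, 5))), 2) = Pow(Add(-9, Mul(6, Rational(1369, 25)), -666), 2) = Pow(Add(-9, Rational(8214, 25), -666), 2) = Pow(Rational(-8661, 25), 2) = Rational(75012921, 625) ≈ 1.2002e+5)
Add(Mul(-256312, Pow(61060, -1)), Mul(-1, n)) = Add(Mul(-256312, Pow(61060, -1)), Mul(-1, Rational(75012921, 625))) = Add(Mul(-256312, Rational(1, 61060)), Rational(-75012921, 625)) = Add(Rational(-64078, 15265), Rational(-75012921, 625)) = Rational(-229022457563, 1908125)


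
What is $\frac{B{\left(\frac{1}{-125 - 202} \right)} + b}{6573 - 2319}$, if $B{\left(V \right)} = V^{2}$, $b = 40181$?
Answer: $\frac{2148257075}{227437983} \approx 9.4455$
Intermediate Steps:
$\frac{B{\left(\frac{1}{-125 - 202} \right)} + b}{6573 - 2319} = \frac{\left(\frac{1}{-125 - 202}\right)^{2} + 40181}{6573 - 2319} = \frac{\left(\frac{1}{-327}\right)^{2} + 40181}{4254} = \left(\left(- \frac{1}{327}\right)^{2} + 40181\right) \frac{1}{4254} = \left(\frac{1}{106929} + 40181\right) \frac{1}{4254} = \frac{4296514150}{106929} \cdot \frac{1}{4254} = \frac{2148257075}{227437983}$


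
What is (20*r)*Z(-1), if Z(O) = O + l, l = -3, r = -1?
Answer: 80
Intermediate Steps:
Z(O) = -3 + O (Z(O) = O - 3 = -3 + O)
(20*r)*Z(-1) = (20*(-1))*(-3 - 1) = -20*(-4) = 80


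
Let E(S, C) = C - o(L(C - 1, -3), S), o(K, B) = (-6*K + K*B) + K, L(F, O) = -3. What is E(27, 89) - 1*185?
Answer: -30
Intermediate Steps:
o(K, B) = -5*K + B*K (o(K, B) = (-6*K + B*K) + K = -5*K + B*K)
E(S, C) = -15 + C + 3*S (E(S, C) = C - (-3)*(-5 + S) = C - (15 - 3*S) = C + (-15 + 3*S) = -15 + C + 3*S)
E(27, 89) - 1*185 = (-15 + 89 + 3*27) - 1*185 = (-15 + 89 + 81) - 185 = 155 - 185 = -30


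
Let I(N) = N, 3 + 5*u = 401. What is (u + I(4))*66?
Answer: 27588/5 ≈ 5517.6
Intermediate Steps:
u = 398/5 (u = -⅗ + (⅕)*401 = -⅗ + 401/5 = 398/5 ≈ 79.600)
(u + I(4))*66 = (398/5 + 4)*66 = (418/5)*66 = 27588/5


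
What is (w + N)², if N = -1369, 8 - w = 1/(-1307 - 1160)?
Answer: 11273383747396/6086089 ≈ 1.8523e+6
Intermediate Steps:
w = 19737/2467 (w = 8 - 1/(-1307 - 1160) = 8 - 1/(-2467) = 8 - 1*(-1/2467) = 8 + 1/2467 = 19737/2467 ≈ 8.0004)
(w + N)² = (19737/2467 - 1369)² = (-3357586/2467)² = 11273383747396/6086089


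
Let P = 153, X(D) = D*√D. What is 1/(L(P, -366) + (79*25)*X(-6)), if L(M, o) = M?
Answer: 17/93617601 + 3950*I*√6/280852803 ≈ 1.8159e-7 + 3.445e-5*I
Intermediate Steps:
X(D) = D^(3/2)
1/(L(P, -366) + (79*25)*X(-6)) = 1/(153 + (79*25)*(-6)^(3/2)) = 1/(153 + 1975*(-6*I*√6)) = 1/(153 - 11850*I*√6)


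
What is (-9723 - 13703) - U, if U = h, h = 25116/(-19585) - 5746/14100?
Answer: -646858808999/27614850 ≈ -23424.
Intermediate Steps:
h = -46667101/27614850 (h = 25116*(-1/19585) - 5746*1/14100 = -25116/19585 - 2873/7050 = -46667101/27614850 ≈ -1.6899)
U = -46667101/27614850 ≈ -1.6899
(-9723 - 13703) - U = (-9723 - 13703) - 1*(-46667101/27614850) = -23426 + 46667101/27614850 = -646858808999/27614850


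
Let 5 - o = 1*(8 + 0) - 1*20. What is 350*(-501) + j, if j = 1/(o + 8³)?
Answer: -92760149/529 ≈ -1.7535e+5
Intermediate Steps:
o = 17 (o = 5 - (1*(8 + 0) - 1*20) = 5 - (1*8 - 20) = 5 - (8 - 20) = 5 - 1*(-12) = 5 + 12 = 17)
j = 1/529 (j = 1/(17 + 8³) = 1/(17 + 512) = 1/529 ≈ 0.0018904)
350*(-501) + j = 350*(-501) + 1/529 = -175350 + 1/529 = -92760149/529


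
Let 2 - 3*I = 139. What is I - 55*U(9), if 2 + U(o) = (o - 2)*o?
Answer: -10202/3 ≈ -3400.7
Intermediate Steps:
U(o) = -2 + o*(-2 + o) (U(o) = -2 + (o - 2)*o = -2 + (-2 + o)*o = -2 + o*(-2 + o))
I = -137/3 (I = 2/3 - 1/3*139 = 2/3 - 139/3 = -137/3 ≈ -45.667)
I - 55*U(9) = -137/3 - 55*(-2 + 9**2 - 2*9) = -137/3 - 55*(-2 + 81 - 18) = -137/3 - 55*61 = -137/3 - 3355 = -10202/3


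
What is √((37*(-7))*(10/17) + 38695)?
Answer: 5*√445553/17 ≈ 196.32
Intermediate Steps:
√((37*(-7))*(10/17) + 38695) = √(-2590/17 + 38695) = √(655225/17) = 5*√445553/17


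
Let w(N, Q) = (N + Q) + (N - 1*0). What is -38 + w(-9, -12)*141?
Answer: -4268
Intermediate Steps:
w(N, Q) = Q + 2*N (w(N, Q) = (N + Q) + (N + 0) = (N + Q) + N = Q + 2*N)
-38 + w(-9, -12)*141 = -38 + (-12 + 2*(-9))*141 = -38 + (-12 - 18)*141 = -38 - 30*141 = -38 - 4230 = -4268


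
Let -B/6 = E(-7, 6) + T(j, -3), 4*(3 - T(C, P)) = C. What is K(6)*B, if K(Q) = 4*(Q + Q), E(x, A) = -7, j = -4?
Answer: 864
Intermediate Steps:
T(C, P) = 3 - C/4
K(Q) = 8*Q (K(Q) = 4*(2*Q) = 8*Q)
B = 18 (B = -6*(-7 + (3 - 1/4*(-4))) = -6*(-7 + (3 + 1)) = -6*(-7 + 4) = -6*(-3) = 18)
K(6)*B = (8*6)*18 = 48*18 = 864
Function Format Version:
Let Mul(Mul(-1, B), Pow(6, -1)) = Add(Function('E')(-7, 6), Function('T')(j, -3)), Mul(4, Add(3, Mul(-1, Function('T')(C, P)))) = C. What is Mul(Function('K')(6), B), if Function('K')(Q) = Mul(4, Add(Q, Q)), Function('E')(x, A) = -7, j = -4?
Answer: 864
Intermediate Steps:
Function('T')(C, P) = Add(3, Mul(Rational(-1, 4), C))
Function('K')(Q) = Mul(8, Q) (Function('K')(Q) = Mul(4, Mul(2, Q)) = Mul(8, Q))
B = 18 (B = Mul(-6, Add(-7, Add(3, Mul(Rational(-1, 4), -4)))) = Mul(-6, Add(-7, Add(3, 1))) = Mul(-6, Add(-7, 4)) = Mul(-6, -3) = 18)
Mul(Function('K')(6), B) = Mul(Mul(8, 6), 18) = Mul(48, 18) = 864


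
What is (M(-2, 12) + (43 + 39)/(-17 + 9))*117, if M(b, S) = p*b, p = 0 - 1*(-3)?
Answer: -7605/4 ≈ -1901.3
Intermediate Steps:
p = 3 (p = 0 + 3 = 3)
M(b, S) = 3*b
(M(-2, 12) + (43 + 39)/(-17 + 9))*117 = (3*(-2) + (43 + 39)/(-17 + 9))*117 = (-6 + 82/(-8))*117 = (-6 + 82*(-⅛))*117 = (-6 - 41/4)*117 = -65/4*117 = -7605/4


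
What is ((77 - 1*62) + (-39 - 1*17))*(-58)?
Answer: 2378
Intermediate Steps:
((77 - 1*62) + (-39 - 1*17))*(-58) = ((77 - 62) + (-39 - 17))*(-58) = (15 - 56)*(-58) = -41*(-58) = 2378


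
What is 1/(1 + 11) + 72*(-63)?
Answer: -54431/12 ≈ -4535.9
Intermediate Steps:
1/(1 + 11) + 72*(-63) = 1/12 - 4536 = -54431/12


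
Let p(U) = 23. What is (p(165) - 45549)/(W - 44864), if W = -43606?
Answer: 22763/44235 ≈ 0.51459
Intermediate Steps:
(p(165) - 45549)/(W - 44864) = (23 - 45549)/(-43606 - 44864) = -45526/(-88470) = -45526*(-1/88470) = 22763/44235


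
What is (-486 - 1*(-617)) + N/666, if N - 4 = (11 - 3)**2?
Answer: 43657/333 ≈ 131.10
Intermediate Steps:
N = 68 (N = 4 + (11 - 3)**2 = 4 + 8**2 = 4 + 64 = 68)
(-486 - 1*(-617)) + N/666 = (-486 - 1*(-617)) + 68/666 = (-486 + 617) + (1/666)*68 = 131 + 34/333 = 43657/333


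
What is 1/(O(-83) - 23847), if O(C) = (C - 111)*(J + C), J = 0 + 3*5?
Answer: -1/10655 ≈ -9.3853e-5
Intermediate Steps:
J = 15 (J = 0 + 15 = 15)
O(C) = (-111 + C)*(15 + C) (O(C) = (C - 111)*(15 + C) = (-111 + C)*(15 + C))
1/(O(-83) - 23847) = 1/((-1665 + (-83)² - 96*(-83)) - 23847) = 1/((-1665 + 6889 + 7968) - 23847) = 1/(13192 - 23847) = 1/(-10655) = -1/10655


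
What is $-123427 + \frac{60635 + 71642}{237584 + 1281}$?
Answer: $- \frac{29482258078}{238865} \approx -1.2343 \cdot 10^{5}$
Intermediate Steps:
$-123427 + \frac{60635 + 71642}{237584 + 1281} = -123427 + \frac{132277}{238865} = - \frac{29482258078}{238865}$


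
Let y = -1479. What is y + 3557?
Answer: 2078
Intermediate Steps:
y + 3557 = -1479 + 3557 = 2078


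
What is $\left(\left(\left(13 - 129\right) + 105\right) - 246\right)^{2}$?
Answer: $66049$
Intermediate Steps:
$\left(\left(\left(13 - 129\right) + 105\right) - 246\right)^{2} = \left(\left(-116 + 105\right) - 246\right)^{2} = \left(-11 - 246\right)^{2} = \left(-257\right)^{2} = 66049$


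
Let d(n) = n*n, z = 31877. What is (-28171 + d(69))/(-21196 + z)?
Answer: -23410/10681 ≈ -2.1917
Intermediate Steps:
d(n) = n²
(-28171 + d(69))/(-21196 + z) = (-28171 + 69²)/(-21196 + 31877) = (-28171 + 4761)/10681 = -23410*1/10681 = -23410/10681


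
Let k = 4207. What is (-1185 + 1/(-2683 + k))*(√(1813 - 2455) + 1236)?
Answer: -186011717/127 - 1805939*I*√642/1524 ≈ -1.4647e+6 - 30025.0*I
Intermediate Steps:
(-1185 + 1/(-2683 + k))*(√(1813 - 2455) + 1236) = (-1185 + 1/(-2683 + 4207))*(√(1813 - 2455) + 1236) = (-1185 + 1/1524)*(√(-642) + 1236) = (-1185 + 1/1524)*(I*√642 + 1236) = -1805939*(1236 + I*√642)/1524 = -186011717/127 - 1805939*I*√642/1524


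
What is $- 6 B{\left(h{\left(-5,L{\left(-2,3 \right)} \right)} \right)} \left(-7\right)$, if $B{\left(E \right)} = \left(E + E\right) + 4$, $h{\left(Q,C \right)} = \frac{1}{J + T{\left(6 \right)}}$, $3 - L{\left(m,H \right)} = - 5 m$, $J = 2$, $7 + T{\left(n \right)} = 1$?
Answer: $147$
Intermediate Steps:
$T{\left(n \right)} = -6$ ($T{\left(n \right)} = -7 + 1 = -6$)
$L{\left(m,H \right)} = 3 + 5 m$ ($L{\left(m,H \right)} = 3 - - 5 m = 3 + 5 m$)
$h{\left(Q,C \right)} = - \frac{1}{4}$ ($h{\left(Q,C \right)} = \frac{1}{2 - 6} = \frac{1}{-4} = - \frac{1}{4}$)
$B{\left(E \right)} = 4 + 2 E$ ($B{\left(E \right)} = 2 E + 4 = 4 + 2 E$)
$- 6 B{\left(h{\left(-5,L{\left(-2,3 \right)} \right)} \right)} \left(-7\right) = - 6 \left(4 + 2 \left(- \frac{1}{4}\right)\right) \left(-7\right) = - 6 \left(4 - \frac{1}{2}\right) \left(-7\right) = \left(-6\right) \frac{7}{2} \left(-7\right) = \left(-21\right) \left(-7\right) = 147$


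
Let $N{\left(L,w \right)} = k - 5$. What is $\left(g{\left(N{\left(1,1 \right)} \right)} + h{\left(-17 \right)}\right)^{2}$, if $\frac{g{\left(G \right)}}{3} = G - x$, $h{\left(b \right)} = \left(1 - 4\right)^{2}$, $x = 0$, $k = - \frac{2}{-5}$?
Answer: $\frac{576}{25} \approx 23.04$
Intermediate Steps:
$k = \frac{2}{5}$ ($k = \left(-2\right) \left(- \frac{1}{5}\right) = \frac{2}{5} \approx 0.4$)
$h{\left(b \right)} = 9$ ($h{\left(b \right)} = \left(-3\right)^{2} = 9$)
$N{\left(L,w \right)} = - \frac{23}{5}$ ($N{\left(L,w \right)} = \frac{2}{5} - 5 = - \frac{23}{5}$)
$g{\left(G \right)} = 3 G$ ($g{\left(G \right)} = 3 \left(G - 0\right) = 3 \left(G + 0\right) = 3 G$)
$\left(g{\left(N{\left(1,1 \right)} \right)} + h{\left(-17 \right)}\right)^{2} = \left(3 \left(- \frac{23}{5}\right) + 9\right)^{2} = \left(- \frac{69}{5} + 9\right)^{2} = \left(- \frac{24}{5}\right)^{2} = \frac{576}{25}$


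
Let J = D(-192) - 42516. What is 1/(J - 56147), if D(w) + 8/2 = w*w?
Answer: -1/61803 ≈ -1.6180e-5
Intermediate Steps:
D(w) = -4 + w**2 (D(w) = -4 + w*w = -4 + w**2)
J = -5656 (J = (-4 + (-192)**2) - 42516 = (-4 + 36864) - 42516 = 36860 - 42516 = -5656)
1/(J - 56147) = 1/(-5656 - 56147) = 1/(-61803) = -1/61803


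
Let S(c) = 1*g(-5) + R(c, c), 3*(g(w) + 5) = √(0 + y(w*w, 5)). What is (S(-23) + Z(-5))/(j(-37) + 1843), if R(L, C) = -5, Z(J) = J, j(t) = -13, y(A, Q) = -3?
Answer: -1/122 + I*√3/5490 ≈ -0.0081967 + 0.00031549*I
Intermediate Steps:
g(w) = -5 + I*√3/3 (g(w) = -5 + √(0 - 3)/3 = -5 + √(-3)/3 = -5 + (I*√3)/3 = -5 + I*√3/3)
S(c) = -10 + I*√3/3 (S(c) = 1*(-5 + I*√3/3) - 5 = (-5 + I*√3/3) - 5 = -10 + I*√3/3)
(S(-23) + Z(-5))/(j(-37) + 1843) = ((-10 + I*√3/3) - 5)/(-13 + 1843) = (-15 + I*√3/3)/1830 = (-15 + I*√3/3)*(1/1830) = -1/122 + I*√3/5490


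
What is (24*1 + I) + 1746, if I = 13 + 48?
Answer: 1831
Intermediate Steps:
I = 61
(24*1 + I) + 1746 = (24*1 + 61) + 1746 = (24 + 61) + 1746 = 85 + 1746 = 1831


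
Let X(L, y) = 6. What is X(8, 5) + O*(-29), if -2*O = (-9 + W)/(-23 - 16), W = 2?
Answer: 671/78 ≈ 8.6026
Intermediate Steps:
O = -7/78 (O = -(-9 + 2)/(2*(-23 - 16)) = -(-7)/(2*(-39)) = -(-7)*(-1)/(2*39) = -1/2*7/39 = -7/78 ≈ -0.089744)
X(8, 5) + O*(-29) = 6 - 7/78*(-29) = 6 + 203/78 = 671/78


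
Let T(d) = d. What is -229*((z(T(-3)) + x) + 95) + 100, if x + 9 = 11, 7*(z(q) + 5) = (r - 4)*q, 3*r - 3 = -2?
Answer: -149295/7 ≈ -21328.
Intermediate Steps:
r = 1/3 (r = 1 + (1/3)*(-2) = 1 - 2/3 = 1/3 ≈ 0.33333)
z(q) = -5 - 11*q/21 (z(q) = -5 + ((1/3 - 4)*q)/7 = -5 + (-11*q/3)/7 = -5 - 11*q/21)
x = 2 (x = -9 + 11 = 2)
-229*((z(T(-3)) + x) + 95) + 100 = -229*(((-5 - 11/21*(-3)) + 2) + 95) + 100 = -229*(((-5 + 11/7) + 2) + 95) + 100 = -229*((-24/7 + 2) + 95) + 100 = -229*(-10/7 + 95) + 100 = -229*655/7 + 100 = -149995/7 + 100 = -149295/7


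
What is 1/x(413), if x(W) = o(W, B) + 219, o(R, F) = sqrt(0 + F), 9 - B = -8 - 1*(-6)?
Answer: 219/47950 - sqrt(11)/47950 ≈ 0.0044981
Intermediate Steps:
B = 11 (B = 9 - (-8 - 1*(-6)) = 9 - (-8 + 6) = 9 - 1*(-2) = 9 + 2 = 11)
o(R, F) = sqrt(F)
x(W) = 219 + sqrt(11) (x(W) = sqrt(11) + 219 = 219 + sqrt(11))
1/x(413) = 1/(219 + sqrt(11))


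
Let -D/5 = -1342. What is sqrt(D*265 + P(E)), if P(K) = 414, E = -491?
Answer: 2*sqrt(444641) ≈ 1333.6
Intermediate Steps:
D = 6710 (D = -5*(-1342) = 6710)
sqrt(D*265 + P(E)) = sqrt(6710*265 + 414) = sqrt(1778150 + 414) = sqrt(1778564) = 2*sqrt(444641)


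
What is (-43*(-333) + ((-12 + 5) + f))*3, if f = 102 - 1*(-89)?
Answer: 43509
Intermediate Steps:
f = 191 (f = 102 + 89 = 191)
(-43*(-333) + ((-12 + 5) + f))*3 = (-43*(-333) + ((-12 + 5) + 191))*3 = (14319 + (-7 + 191))*3 = (14319 + 184)*3 = 14503*3 = 43509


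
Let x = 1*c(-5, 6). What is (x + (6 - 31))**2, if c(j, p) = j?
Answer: 900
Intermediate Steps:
x = -5 (x = 1*(-5) = -5)
(x + (6 - 31))**2 = (-5 + (6 - 31))**2 = (-5 - 25)**2 = (-30)**2 = 900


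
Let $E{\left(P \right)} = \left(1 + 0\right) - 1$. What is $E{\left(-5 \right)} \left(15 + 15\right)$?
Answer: $0$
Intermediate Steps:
$E{\left(P \right)} = 0$ ($E{\left(P \right)} = 1 - 1 = 0$)
$E{\left(-5 \right)} \left(15 + 15\right) = 0 \left(15 + 15\right) = 0 \cdot 30 = 0$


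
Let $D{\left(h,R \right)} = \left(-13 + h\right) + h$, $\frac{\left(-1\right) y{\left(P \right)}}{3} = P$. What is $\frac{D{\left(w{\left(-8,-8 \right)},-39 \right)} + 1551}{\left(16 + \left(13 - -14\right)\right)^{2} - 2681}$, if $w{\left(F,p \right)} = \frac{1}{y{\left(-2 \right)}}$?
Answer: $- \frac{355}{192} \approx -1.849$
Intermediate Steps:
$y{\left(P \right)} = - 3 P$
$w{\left(F,p \right)} = \frac{1}{6}$ ($w{\left(F,p \right)} = \frac{1}{\left(-3\right) \left(-2\right)} = \frac{1}{6}$)
$D{\left(h,R \right)} = -13 + 2 h$
$\frac{D{\left(w{\left(-8,-8 \right)},-39 \right)} + 1551}{\left(16 + \left(13 - -14\right)\right)^{2} - 2681} = \frac{\left(-13 + 2 \cdot \frac{1}{6}\right) + 1551}{\left(16 + \left(13 - -14\right)\right)^{2} - 2681} = \frac{\left(-13 + \frac{1}{3}\right) + 1551}{\left(16 + \left(13 + 14\right)\right)^{2} - 2681} = \frac{- \frac{38}{3} + 1551}{\left(16 + 27\right)^{2} - 2681} = \frac{4615}{3 \left(43^{2} - 2681\right)} = \frac{4615}{3 \left(1849 - 2681\right)} = \frac{4615}{3 \left(-832\right)} = \frac{4615}{3} \left(- \frac{1}{832}\right) = - \frac{355}{192}$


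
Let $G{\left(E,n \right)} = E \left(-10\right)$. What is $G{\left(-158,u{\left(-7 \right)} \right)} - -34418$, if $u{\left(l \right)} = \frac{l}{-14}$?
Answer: $35998$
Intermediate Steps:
$u{\left(l \right)} = - \frac{l}{14}$ ($u{\left(l \right)} = l \left(- \frac{1}{14}\right) = - \frac{l}{14}$)
$G{\left(E,n \right)} = - 10 E$
$G{\left(-158,u{\left(-7 \right)} \right)} - -34418 = \left(-10\right) \left(-158\right) - -34418 = 1580 + 34418 = 35998$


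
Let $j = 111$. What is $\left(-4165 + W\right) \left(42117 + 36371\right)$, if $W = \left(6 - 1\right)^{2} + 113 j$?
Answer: $659534664$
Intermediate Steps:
$W = 12568$ ($W = \left(6 - 1\right)^{2} + 113 \cdot 111 = 5^{2} + 12543 = 25 + 12543 = 12568$)
$\left(-4165 + W\right) \left(42117 + 36371\right) = \left(-4165 + 12568\right) \left(42117 + 36371\right) = 8403 \cdot 78488 = 659534664$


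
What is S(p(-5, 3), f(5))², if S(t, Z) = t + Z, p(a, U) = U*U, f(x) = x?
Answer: 196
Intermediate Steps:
p(a, U) = U²
S(t, Z) = Z + t
S(p(-5, 3), f(5))² = (5 + 3²)² = (5 + 9)² = 14² = 196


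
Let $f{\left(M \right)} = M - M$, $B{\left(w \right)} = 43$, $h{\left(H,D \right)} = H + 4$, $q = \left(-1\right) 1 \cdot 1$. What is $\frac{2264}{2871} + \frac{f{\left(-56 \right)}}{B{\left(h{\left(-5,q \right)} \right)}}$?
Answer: $\frac{2264}{2871} \approx 0.78858$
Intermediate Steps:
$q = -1$ ($q = \left(-1\right) 1 = -1$)
$h{\left(H,D \right)} = 4 + H$
$f{\left(M \right)} = 0$
$\frac{2264}{2871} + \frac{f{\left(-56 \right)}}{B{\left(h{\left(-5,q \right)} \right)}} = \frac{2264}{2871} + \frac{0}{43} = 2264 \cdot \frac{1}{2871} + 0 \cdot \frac{1}{43} = \frac{2264}{2871} + 0 = \frac{2264}{2871}$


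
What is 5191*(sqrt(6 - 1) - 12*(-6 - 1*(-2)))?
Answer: 249168 + 5191*sqrt(5) ≈ 2.6078e+5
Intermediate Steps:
5191*(sqrt(6 - 1) - 12*(-6 - 1*(-2))) = 5191*(sqrt(5) - 12*(-6 + 2)) = 5191*(sqrt(5) - 12*(-4)) = 5191*(sqrt(5) + 48) = 5191*(48 + sqrt(5)) = 249168 + 5191*sqrt(5)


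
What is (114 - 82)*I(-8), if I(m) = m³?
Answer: -16384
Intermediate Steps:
(114 - 82)*I(-8) = (114 - 82)*(-8)³ = 32*(-512) = -16384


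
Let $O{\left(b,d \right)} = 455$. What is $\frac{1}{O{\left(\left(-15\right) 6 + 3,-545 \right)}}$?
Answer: $\frac{1}{455} \approx 0.0021978$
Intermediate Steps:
$\frac{1}{O{\left(\left(-15\right) 6 + 3,-545 \right)}} = \frac{1}{455}$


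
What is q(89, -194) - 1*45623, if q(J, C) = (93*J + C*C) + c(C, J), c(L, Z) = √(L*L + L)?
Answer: 290 + √37442 ≈ 483.50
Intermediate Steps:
c(L, Z) = √(L + L²) (c(L, Z) = √(L² + L) = √(L + L²))
q(J, C) = C² + √(C*(1 + C)) + 93*J (q(J, C) = (93*J + C*C) + √(C*(1 + C)) = (93*J + C²) + √(C*(1 + C)) = (C² + 93*J) + √(C*(1 + C)) = C² + √(C*(1 + C)) + 93*J)
q(89, -194) - 1*45623 = ((-194)² + √(-194*(1 - 194)) + 93*89) - 1*45623 = (37636 + √(-194*(-193)) + 8277) - 45623 = (37636 + √37442 + 8277) - 45623 = (45913 + √37442) - 45623 = 290 + √37442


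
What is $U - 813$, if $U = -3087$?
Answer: $-3900$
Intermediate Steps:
$U - 813 = -3087 - 813 = -3900$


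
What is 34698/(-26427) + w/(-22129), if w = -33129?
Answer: 35889347/194934361 ≈ 0.18411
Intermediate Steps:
34698/(-26427) + w/(-22129) = 34698/(-26427) - 33129/(-22129) = 34698*(-1/26427) - 33129*(-1/22129) = -11566/8809 + 33129/22129 = 35889347/194934361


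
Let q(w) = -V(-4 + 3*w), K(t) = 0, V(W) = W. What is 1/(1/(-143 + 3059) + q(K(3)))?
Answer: 2916/11665 ≈ 0.24998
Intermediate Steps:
q(w) = 4 - 3*w (q(w) = -(-4 + 3*w) = 4 - 3*w)
1/(1/(-143 + 3059) + q(K(3))) = 1/(1/(-143 + 3059) + (4 - 3*0)) = 1/(1/2916 + (4 + 0)) = 1/(1/2916 + 4) = 1/(11665/2916) = 2916/11665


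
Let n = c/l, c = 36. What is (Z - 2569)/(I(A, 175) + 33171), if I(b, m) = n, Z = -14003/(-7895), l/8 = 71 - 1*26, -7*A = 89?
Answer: -40536504/523771669 ≈ -0.077393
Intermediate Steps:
A = -89/7 (A = -⅐*89 = -89/7 ≈ -12.714)
l = 360 (l = 8*(71 - 1*26) = 8*(71 - 26) = 8*45 = 360)
n = ⅒ (n = 36/360 = 36*(1/360) = ⅒ ≈ 0.10000)
Z = 14003/7895 (Z = -14003*(-1/7895) = 14003/7895 ≈ 1.7737)
I(b, m) = ⅒
(Z - 2569)/(I(A, 175) + 33171) = (14003/7895 - 2569)/(⅒ + 33171) = -20268252/(7895*331711/10) = -20268252/7895*10/331711 = -40536504/523771669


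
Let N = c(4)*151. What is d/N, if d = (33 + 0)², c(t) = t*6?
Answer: 363/1208 ≈ 0.30050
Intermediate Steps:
c(t) = 6*t
d = 1089 (d = 33² = 1089)
N = 3624 (N = (6*4)*151 = 24*151 = 3624)
d/N = 1089/3624 = 1089*(1/3624) = 363/1208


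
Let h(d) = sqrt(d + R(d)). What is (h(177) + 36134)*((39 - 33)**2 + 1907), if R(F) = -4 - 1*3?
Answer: 70208362 + 1943*sqrt(170) ≈ 7.0234e+7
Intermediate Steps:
R(F) = -7 (R(F) = -4 - 3 = -7)
h(d) = sqrt(-7 + d) (h(d) = sqrt(d - 7) = sqrt(-7 + d))
(h(177) + 36134)*((39 - 33)**2 + 1907) = (sqrt(-7 + 177) + 36134)*((39 - 33)**2 + 1907) = (sqrt(170) + 36134)*(6**2 + 1907) = (36134 + sqrt(170))*(36 + 1907) = (36134 + sqrt(170))*1943 = 70208362 + 1943*sqrt(170)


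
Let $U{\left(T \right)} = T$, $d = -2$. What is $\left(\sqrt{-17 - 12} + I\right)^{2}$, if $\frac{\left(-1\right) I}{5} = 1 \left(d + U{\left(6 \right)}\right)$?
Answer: $\left(20 - i \sqrt{29}\right)^{2} \approx 371.0 - 215.41 i$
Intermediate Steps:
$I = -20$ ($I = - 5 \cdot 1 \left(-2 + 6\right) = - 5 \cdot 1 \cdot 4 = \left(-5\right) 4 = -20$)
$\left(\sqrt{-17 - 12} + I\right)^{2} = \left(\sqrt{-17 - 12} - 20\right)^{2} = \left(\sqrt{-29} - 20\right)^{2} = \left(i \sqrt{29} - 20\right)^{2} = \left(-20 + i \sqrt{29}\right)^{2}$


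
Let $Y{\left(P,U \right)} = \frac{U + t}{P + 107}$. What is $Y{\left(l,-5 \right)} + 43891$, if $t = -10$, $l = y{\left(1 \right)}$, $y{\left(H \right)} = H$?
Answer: $\frac{1580071}{36} \approx 43891.0$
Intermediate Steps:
$l = 1$
$Y{\left(P,U \right)} = \frac{-10 + U}{107 + P}$ ($Y{\left(P,U \right)} = \frac{U - 10}{P + 107} = \frac{-10 + U}{107 + P}$)
$Y{\left(l,-5 \right)} + 43891 = \frac{-10 - 5}{107 + 1} + 43891 = \frac{1}{108} \left(-15\right) + 43891 = - \frac{5}{36} + 43891 = \frac{1580071}{36}$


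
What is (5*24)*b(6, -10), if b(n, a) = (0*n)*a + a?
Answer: -1200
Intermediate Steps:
b(n, a) = a (b(n, a) = 0*a + a = 0 + a = a)
(5*24)*b(6, -10) = (5*24)*(-10) = 120*(-10) = -1200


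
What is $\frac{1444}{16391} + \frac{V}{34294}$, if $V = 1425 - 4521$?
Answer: $- \frac{613000}{281056477} \approx -0.0021811$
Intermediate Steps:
$V = -3096$
$\frac{1444}{16391} + \frac{V}{34294} = \frac{1444}{16391} - \frac{3096}{34294} = 1444 \cdot \frac{1}{16391} - \frac{1548}{17147} = \frac{1444}{16391} - \frac{1548}{17147} = - \frac{613000}{281056477}$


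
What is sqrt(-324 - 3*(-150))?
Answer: 3*sqrt(14) ≈ 11.225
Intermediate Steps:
sqrt(-324 - 3*(-150)) = sqrt(-324 + 450) = sqrt(126) = 3*sqrt(14)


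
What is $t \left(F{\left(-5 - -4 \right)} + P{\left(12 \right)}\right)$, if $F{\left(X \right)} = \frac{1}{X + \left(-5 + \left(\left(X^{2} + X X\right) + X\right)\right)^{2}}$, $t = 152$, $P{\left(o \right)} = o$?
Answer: $\frac{27512}{15} \approx 1834.1$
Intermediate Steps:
$F{\left(X \right)} = \frac{1}{X + \left(-5 + X + 2 X^{2}\right)^{2}}$ ($F{\left(X \right)} = \frac{1}{X + \left(-5 + \left(\left(X^{2} + X^{2}\right) + X\right)\right)^{2}} = \frac{1}{X + \left(-5 + \left(2 X^{2} + X\right)\right)^{2}} = \frac{1}{X + \left(-5 + \left(X + 2 X^{2}\right)\right)^{2}} = \frac{1}{X + \left(-5 + X + 2 X^{2}\right)^{2}}$)
$t \left(F{\left(-5 - -4 \right)} + P{\left(12 \right)}\right) = 152 \left(\frac{1}{\left(-5 - -4\right) + \left(-5 - 1 + 2 \left(-5 - -4\right)^{2}\right)^{2}} + 12\right) = 152 \left(\frac{1}{\left(-5 + 4\right) + \left(-5 + \left(-5 + 4\right) + 2 \left(-5 + 4\right)^{2}\right)^{2}} + 12\right) = 152 \left(\frac{1}{-1 + \left(-5 - 1 + 2 \left(-1\right)^{2}\right)^{2}} + 12\right) = 152 \left(\frac{1}{-1 + \left(-5 - 1 + 2 \cdot 1\right)^{2}} + 12\right) = 152 \left(\frac{1}{-1 + \left(-5 - 1 + 2\right)^{2}} + 12\right) = 152 \left(\frac{1}{-1 + \left(-4\right)^{2}} + 12\right) = 152 \left(\frac{1}{-1 + 16} + 12\right) = 152 \left(\frac{1}{15} + 12\right) = 152 \cdot \frac{181}{15} = \frac{27512}{15}$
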